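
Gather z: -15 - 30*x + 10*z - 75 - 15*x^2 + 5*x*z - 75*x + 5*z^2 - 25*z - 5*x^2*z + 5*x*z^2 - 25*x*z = -15*x^2 - 105*x + z^2*(5*x + 5) + z*(-5*x^2 - 20*x - 15) - 90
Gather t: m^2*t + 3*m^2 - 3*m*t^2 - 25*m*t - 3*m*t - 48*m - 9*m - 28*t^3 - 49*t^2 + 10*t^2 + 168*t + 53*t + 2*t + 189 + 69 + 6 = 3*m^2 - 57*m - 28*t^3 + t^2*(-3*m - 39) + t*(m^2 - 28*m + 223) + 264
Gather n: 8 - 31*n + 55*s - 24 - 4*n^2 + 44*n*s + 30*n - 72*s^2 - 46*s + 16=-4*n^2 + n*(44*s - 1) - 72*s^2 + 9*s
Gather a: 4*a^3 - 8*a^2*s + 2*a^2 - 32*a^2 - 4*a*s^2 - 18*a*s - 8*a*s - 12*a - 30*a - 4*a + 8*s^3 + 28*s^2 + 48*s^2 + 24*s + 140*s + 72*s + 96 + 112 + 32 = 4*a^3 + a^2*(-8*s - 30) + a*(-4*s^2 - 26*s - 46) + 8*s^3 + 76*s^2 + 236*s + 240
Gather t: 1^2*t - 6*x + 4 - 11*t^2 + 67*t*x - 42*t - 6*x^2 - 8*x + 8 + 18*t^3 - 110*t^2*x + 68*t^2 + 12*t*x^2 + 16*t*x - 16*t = 18*t^3 + t^2*(57 - 110*x) + t*(12*x^2 + 83*x - 57) - 6*x^2 - 14*x + 12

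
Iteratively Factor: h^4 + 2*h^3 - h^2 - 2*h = (h + 1)*(h^3 + h^2 - 2*h) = (h - 1)*(h + 1)*(h^2 + 2*h) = h*(h - 1)*(h + 1)*(h + 2)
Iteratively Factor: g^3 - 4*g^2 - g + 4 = (g + 1)*(g^2 - 5*g + 4) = (g - 4)*(g + 1)*(g - 1)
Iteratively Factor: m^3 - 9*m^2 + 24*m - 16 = (m - 4)*(m^2 - 5*m + 4) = (m - 4)*(m - 1)*(m - 4)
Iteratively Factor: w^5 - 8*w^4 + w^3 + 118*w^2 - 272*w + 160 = (w - 1)*(w^4 - 7*w^3 - 6*w^2 + 112*w - 160) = (w - 2)*(w - 1)*(w^3 - 5*w^2 - 16*w + 80) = (w - 5)*(w - 2)*(w - 1)*(w^2 - 16) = (w - 5)*(w - 4)*(w - 2)*(w - 1)*(w + 4)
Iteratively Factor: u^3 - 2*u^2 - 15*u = (u - 5)*(u^2 + 3*u) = u*(u - 5)*(u + 3)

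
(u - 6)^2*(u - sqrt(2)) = u^3 - 12*u^2 - sqrt(2)*u^2 + 12*sqrt(2)*u + 36*u - 36*sqrt(2)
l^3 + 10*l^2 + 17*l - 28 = (l - 1)*(l + 4)*(l + 7)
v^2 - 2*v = v*(v - 2)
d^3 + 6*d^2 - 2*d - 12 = (d + 6)*(d - sqrt(2))*(d + sqrt(2))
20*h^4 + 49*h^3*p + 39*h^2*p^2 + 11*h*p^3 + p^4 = (h + p)^2*(4*h + p)*(5*h + p)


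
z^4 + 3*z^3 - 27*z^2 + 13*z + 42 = (z - 3)*(z - 2)*(z + 1)*(z + 7)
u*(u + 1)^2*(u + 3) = u^4 + 5*u^3 + 7*u^2 + 3*u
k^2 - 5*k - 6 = (k - 6)*(k + 1)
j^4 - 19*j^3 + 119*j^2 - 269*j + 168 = (j - 8)*(j - 7)*(j - 3)*(j - 1)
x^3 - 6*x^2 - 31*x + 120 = (x - 8)*(x - 3)*(x + 5)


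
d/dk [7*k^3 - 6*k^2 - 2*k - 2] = 21*k^2 - 12*k - 2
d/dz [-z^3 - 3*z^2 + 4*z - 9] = -3*z^2 - 6*z + 4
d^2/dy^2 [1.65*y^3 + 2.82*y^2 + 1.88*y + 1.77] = 9.9*y + 5.64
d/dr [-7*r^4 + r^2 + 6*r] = -28*r^3 + 2*r + 6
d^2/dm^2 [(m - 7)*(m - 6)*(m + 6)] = 6*m - 14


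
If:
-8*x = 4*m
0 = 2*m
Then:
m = 0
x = 0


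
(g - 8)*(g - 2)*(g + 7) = g^3 - 3*g^2 - 54*g + 112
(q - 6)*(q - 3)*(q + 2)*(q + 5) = q^4 - 2*q^3 - 35*q^2 + 36*q + 180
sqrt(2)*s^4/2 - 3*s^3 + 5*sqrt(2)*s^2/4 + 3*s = s*(s - 2*sqrt(2))*(s - 3*sqrt(2)/2)*(sqrt(2)*s/2 + 1/2)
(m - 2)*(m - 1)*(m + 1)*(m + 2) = m^4 - 5*m^2 + 4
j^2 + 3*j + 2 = (j + 1)*(j + 2)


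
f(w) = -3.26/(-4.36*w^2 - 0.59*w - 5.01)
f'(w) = -3.26*(8.72*w + 0.59)/(-4.36*w^2 - 0.59*w - 5.01)^2 = (-28.4272*w - 1.9234)/(4.36*w^2 + 0.59*w + 5.01)^2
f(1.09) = 0.30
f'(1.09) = -0.28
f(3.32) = 0.06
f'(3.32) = -0.03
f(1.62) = 0.19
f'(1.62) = -0.16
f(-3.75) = 0.05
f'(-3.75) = 0.03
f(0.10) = 0.64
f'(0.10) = -0.18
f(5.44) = 0.02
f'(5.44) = -0.01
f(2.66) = 0.09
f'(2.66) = -0.06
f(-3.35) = 0.06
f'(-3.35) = 0.03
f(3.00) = 0.07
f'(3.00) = -0.04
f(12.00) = 0.01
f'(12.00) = -0.00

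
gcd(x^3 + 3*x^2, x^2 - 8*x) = x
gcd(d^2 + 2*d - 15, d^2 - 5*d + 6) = d - 3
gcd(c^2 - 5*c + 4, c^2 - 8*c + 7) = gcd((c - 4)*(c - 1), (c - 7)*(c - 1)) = c - 1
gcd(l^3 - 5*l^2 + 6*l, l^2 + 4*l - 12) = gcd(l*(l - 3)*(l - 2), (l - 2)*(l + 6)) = l - 2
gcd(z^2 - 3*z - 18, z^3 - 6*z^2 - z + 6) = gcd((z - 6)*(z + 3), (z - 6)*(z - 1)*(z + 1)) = z - 6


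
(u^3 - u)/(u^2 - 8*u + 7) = u*(u + 1)/(u - 7)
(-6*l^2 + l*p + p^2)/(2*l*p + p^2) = (-6*l^2 + l*p + p^2)/(p*(2*l + p))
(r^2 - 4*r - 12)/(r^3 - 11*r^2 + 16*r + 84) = 1/(r - 7)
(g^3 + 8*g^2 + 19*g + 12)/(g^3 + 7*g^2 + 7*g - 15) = (g^2 + 5*g + 4)/(g^2 + 4*g - 5)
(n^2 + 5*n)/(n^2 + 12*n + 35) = n/(n + 7)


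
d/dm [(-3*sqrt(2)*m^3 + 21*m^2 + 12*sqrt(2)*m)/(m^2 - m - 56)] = 3*(-m*(2*m - 1)*(-sqrt(2)*m^2 + 7*m + 4*sqrt(2)) + (-m^2 + m + 56)*(3*sqrt(2)*m^2 - 14*m - 4*sqrt(2)))/(-m^2 + m + 56)^2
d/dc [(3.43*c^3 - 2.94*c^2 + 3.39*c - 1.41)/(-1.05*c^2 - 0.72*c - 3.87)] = (-3.6015*c^4 - 4.9392*c^3 - 34.146*c^2 + 19.7946*c - 14.1345)/(1.1025*c^4 + 1.512*c^3 + 8.6454*c^2 + 5.5728*c + 14.9769)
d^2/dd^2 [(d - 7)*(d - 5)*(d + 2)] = 6*d - 20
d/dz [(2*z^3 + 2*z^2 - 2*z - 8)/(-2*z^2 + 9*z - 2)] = 2*(-2*z^4 + 18*z^3 + z^2 - 20*z + 38)/(4*z^4 - 36*z^3 + 89*z^2 - 36*z + 4)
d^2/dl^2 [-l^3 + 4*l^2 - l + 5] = 8 - 6*l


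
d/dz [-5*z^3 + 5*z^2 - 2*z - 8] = -15*z^2 + 10*z - 2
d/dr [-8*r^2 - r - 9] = -16*r - 1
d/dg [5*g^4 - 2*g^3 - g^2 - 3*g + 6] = 20*g^3 - 6*g^2 - 2*g - 3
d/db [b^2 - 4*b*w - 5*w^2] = 2*b - 4*w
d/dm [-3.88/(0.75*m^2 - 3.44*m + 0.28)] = (5.82*m - 13.3472)/(0.75*m^2 - 3.44*m + 0.28)^2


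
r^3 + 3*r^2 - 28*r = r*(r - 4)*(r + 7)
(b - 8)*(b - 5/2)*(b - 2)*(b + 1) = b^4 - 23*b^3/2 + 57*b^2/2 + b - 40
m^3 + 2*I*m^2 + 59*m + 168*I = (m - 8*I)*(m + 3*I)*(m + 7*I)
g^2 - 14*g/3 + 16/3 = (g - 8/3)*(g - 2)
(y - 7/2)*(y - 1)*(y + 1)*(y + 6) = y^4 + 5*y^3/2 - 22*y^2 - 5*y/2 + 21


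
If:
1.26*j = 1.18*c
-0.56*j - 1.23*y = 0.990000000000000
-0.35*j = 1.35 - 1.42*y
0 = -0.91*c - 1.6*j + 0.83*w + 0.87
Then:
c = -2.67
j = -2.50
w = -8.80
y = 0.33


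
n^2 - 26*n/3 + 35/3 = (n - 7)*(n - 5/3)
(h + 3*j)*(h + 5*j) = h^2 + 8*h*j + 15*j^2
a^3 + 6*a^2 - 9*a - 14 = (a - 2)*(a + 1)*(a + 7)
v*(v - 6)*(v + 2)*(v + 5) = v^4 + v^3 - 32*v^2 - 60*v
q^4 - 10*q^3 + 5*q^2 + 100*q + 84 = (q - 7)*(q - 6)*(q + 1)*(q + 2)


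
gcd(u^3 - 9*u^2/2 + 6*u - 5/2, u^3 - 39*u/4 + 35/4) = u^2 - 7*u/2 + 5/2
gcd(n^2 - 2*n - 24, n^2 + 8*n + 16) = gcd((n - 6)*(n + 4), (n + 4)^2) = n + 4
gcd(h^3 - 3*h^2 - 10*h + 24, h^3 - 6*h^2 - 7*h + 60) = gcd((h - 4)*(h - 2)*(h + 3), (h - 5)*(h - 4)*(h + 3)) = h^2 - h - 12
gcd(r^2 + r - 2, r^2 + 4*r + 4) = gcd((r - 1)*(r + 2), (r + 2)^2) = r + 2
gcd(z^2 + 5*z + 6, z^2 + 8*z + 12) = z + 2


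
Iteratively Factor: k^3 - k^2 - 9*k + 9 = (k - 3)*(k^2 + 2*k - 3) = (k - 3)*(k - 1)*(k + 3)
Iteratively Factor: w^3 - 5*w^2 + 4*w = (w - 1)*(w^2 - 4*w) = (w - 4)*(w - 1)*(w)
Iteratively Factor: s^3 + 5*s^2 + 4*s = (s)*(s^2 + 5*s + 4) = s*(s + 1)*(s + 4)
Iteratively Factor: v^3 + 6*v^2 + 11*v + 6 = (v + 3)*(v^2 + 3*v + 2) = (v + 1)*(v + 3)*(v + 2)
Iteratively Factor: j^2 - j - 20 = (j - 5)*(j + 4)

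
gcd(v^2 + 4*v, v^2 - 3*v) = v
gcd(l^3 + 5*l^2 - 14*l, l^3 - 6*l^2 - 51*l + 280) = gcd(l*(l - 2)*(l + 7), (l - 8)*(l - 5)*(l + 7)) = l + 7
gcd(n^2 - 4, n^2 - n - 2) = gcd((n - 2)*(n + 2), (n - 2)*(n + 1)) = n - 2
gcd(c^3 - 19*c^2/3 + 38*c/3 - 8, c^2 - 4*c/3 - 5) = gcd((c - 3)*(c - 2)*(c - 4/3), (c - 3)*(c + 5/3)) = c - 3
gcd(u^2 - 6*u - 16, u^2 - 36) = 1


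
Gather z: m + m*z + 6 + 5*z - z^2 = m - z^2 + z*(m + 5) + 6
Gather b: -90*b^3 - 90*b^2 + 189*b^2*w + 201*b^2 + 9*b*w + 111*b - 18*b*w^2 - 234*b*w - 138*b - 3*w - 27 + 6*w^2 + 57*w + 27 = -90*b^3 + b^2*(189*w + 111) + b*(-18*w^2 - 225*w - 27) + 6*w^2 + 54*w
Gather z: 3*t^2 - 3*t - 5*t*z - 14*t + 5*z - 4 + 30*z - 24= 3*t^2 - 17*t + z*(35 - 5*t) - 28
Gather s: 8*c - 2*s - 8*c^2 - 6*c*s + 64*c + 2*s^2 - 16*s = -8*c^2 + 72*c + 2*s^2 + s*(-6*c - 18)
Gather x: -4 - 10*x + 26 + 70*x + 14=60*x + 36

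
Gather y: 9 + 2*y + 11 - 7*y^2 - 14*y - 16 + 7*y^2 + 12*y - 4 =0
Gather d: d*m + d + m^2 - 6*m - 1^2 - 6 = d*(m + 1) + m^2 - 6*m - 7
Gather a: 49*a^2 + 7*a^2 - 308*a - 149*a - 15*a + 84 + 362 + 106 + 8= 56*a^2 - 472*a + 560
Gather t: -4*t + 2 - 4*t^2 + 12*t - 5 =-4*t^2 + 8*t - 3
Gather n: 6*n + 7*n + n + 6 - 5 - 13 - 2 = 14*n - 14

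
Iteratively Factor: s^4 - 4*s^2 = (s)*(s^3 - 4*s) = s*(s - 2)*(s^2 + 2*s) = s*(s - 2)*(s + 2)*(s)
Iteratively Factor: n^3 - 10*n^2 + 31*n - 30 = (n - 5)*(n^2 - 5*n + 6) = (n - 5)*(n - 2)*(n - 3)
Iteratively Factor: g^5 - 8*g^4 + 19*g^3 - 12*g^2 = (g)*(g^4 - 8*g^3 + 19*g^2 - 12*g) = g^2*(g^3 - 8*g^2 + 19*g - 12) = g^2*(g - 3)*(g^2 - 5*g + 4) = g^2*(g - 4)*(g - 3)*(g - 1)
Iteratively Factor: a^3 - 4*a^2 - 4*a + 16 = (a - 4)*(a^2 - 4) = (a - 4)*(a - 2)*(a + 2)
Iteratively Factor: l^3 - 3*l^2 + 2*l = (l - 1)*(l^2 - 2*l) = (l - 2)*(l - 1)*(l)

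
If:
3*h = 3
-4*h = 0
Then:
No Solution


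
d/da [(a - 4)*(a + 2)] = 2*a - 2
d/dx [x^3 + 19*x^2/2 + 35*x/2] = 3*x^2 + 19*x + 35/2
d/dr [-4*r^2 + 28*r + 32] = 28 - 8*r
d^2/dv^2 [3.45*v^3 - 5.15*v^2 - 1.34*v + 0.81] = 20.7*v - 10.3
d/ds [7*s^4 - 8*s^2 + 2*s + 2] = 28*s^3 - 16*s + 2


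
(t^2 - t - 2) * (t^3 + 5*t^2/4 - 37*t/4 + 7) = t^5 + t^4/4 - 25*t^3/2 + 55*t^2/4 + 23*t/2 - 14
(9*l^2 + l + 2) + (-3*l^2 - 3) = 6*l^2 + l - 1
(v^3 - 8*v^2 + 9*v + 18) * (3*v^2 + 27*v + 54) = 3*v^5 + 3*v^4 - 135*v^3 - 135*v^2 + 972*v + 972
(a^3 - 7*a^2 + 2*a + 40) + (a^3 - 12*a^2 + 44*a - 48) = 2*a^3 - 19*a^2 + 46*a - 8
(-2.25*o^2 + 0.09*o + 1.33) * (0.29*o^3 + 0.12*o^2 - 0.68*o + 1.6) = -0.6525*o^5 - 0.2439*o^4 + 1.9265*o^3 - 3.5016*o^2 - 0.7604*o + 2.128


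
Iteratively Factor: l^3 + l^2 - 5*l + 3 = (l - 1)*(l^2 + 2*l - 3) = (l - 1)^2*(l + 3)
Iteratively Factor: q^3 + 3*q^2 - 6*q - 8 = (q + 1)*(q^2 + 2*q - 8) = (q + 1)*(q + 4)*(q - 2)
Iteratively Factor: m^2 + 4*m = (m + 4)*(m)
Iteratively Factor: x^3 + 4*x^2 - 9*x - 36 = (x + 3)*(x^2 + x - 12) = (x - 3)*(x + 3)*(x + 4)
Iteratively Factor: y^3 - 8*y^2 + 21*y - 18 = (y - 3)*(y^2 - 5*y + 6) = (y - 3)^2*(y - 2)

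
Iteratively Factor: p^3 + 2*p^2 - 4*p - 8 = (p + 2)*(p^2 - 4) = (p + 2)^2*(p - 2)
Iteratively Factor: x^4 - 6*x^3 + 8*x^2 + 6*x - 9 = (x + 1)*(x^3 - 7*x^2 + 15*x - 9) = (x - 1)*(x + 1)*(x^2 - 6*x + 9) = (x - 3)*(x - 1)*(x + 1)*(x - 3)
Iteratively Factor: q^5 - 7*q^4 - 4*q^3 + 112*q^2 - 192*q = (q + 4)*(q^4 - 11*q^3 + 40*q^2 - 48*q) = (q - 4)*(q + 4)*(q^3 - 7*q^2 + 12*q) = q*(q - 4)*(q + 4)*(q^2 - 7*q + 12) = q*(q - 4)^2*(q + 4)*(q - 3)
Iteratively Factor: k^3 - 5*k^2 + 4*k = (k)*(k^2 - 5*k + 4) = k*(k - 4)*(k - 1)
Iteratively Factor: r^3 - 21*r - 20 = (r + 4)*(r^2 - 4*r - 5) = (r - 5)*(r + 4)*(r + 1)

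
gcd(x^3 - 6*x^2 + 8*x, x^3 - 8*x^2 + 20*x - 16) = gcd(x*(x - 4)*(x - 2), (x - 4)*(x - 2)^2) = x^2 - 6*x + 8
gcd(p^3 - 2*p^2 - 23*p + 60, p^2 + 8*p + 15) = p + 5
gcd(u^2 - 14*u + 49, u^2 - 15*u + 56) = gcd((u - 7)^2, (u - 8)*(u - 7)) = u - 7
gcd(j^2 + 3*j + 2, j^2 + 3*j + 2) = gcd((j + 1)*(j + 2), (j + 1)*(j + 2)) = j^2 + 3*j + 2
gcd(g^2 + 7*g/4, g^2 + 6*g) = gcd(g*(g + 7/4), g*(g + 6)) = g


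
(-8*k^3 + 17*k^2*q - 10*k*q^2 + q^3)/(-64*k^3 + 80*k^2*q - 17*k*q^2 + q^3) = (-k + q)/(-8*k + q)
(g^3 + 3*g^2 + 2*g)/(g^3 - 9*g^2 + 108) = g*(g^2 + 3*g + 2)/(g^3 - 9*g^2 + 108)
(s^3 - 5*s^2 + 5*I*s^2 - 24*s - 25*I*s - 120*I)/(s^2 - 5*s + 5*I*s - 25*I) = (s^2 - 5*s - 24)/(s - 5)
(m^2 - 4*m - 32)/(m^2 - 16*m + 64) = (m + 4)/(m - 8)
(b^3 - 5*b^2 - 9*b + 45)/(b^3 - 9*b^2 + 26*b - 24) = (b^2 - 2*b - 15)/(b^2 - 6*b + 8)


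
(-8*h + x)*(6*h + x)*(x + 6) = -48*h^2*x - 288*h^2 - 2*h*x^2 - 12*h*x + x^3 + 6*x^2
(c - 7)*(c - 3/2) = c^2 - 17*c/2 + 21/2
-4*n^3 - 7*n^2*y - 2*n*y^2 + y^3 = (-4*n + y)*(n + y)^2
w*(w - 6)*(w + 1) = w^3 - 5*w^2 - 6*w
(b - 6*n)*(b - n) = b^2 - 7*b*n + 6*n^2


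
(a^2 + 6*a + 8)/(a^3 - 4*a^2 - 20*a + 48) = (a + 2)/(a^2 - 8*a + 12)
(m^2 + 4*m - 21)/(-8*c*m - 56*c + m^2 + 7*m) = (3 - m)/(8*c - m)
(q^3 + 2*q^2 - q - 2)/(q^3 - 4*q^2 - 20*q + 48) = (q^3 + 2*q^2 - q - 2)/(q^3 - 4*q^2 - 20*q + 48)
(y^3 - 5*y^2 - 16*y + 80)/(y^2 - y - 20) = y - 4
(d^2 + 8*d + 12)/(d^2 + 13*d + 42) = (d + 2)/(d + 7)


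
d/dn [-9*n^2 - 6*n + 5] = -18*n - 6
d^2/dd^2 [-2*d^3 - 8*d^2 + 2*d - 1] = -12*d - 16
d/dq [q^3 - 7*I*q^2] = q*(3*q - 14*I)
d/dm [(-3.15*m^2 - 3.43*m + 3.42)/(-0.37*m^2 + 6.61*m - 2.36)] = (-22.0906*m^2 + 17.3988*m - 14.5114)/(0.1369*m^4 - 4.8914*m^3 + 45.4385*m^2 - 31.1992*m + 5.5696)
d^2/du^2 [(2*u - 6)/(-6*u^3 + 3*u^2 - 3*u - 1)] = 12*(-3*(u - 3)*(6*u^2 - 2*u + 1)^2 + (6*u^2 - 2*u + (u - 3)*(6*u - 1) + 1)*(6*u^3 - 3*u^2 + 3*u + 1))/(6*u^3 - 3*u^2 + 3*u + 1)^3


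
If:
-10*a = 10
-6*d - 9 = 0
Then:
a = -1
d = -3/2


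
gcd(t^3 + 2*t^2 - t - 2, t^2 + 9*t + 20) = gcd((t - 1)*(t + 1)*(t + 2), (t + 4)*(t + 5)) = 1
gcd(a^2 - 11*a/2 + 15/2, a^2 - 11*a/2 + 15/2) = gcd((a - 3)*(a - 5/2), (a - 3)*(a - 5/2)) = a^2 - 11*a/2 + 15/2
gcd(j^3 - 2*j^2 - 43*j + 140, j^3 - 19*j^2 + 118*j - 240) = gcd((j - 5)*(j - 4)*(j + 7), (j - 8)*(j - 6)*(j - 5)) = j - 5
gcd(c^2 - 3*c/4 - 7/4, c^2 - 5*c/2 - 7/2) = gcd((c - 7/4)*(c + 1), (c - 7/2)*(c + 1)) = c + 1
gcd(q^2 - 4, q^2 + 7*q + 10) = q + 2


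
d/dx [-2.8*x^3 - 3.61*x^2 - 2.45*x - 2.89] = -8.4*x^2 - 7.22*x - 2.45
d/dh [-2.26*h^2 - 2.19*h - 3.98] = -4.52*h - 2.19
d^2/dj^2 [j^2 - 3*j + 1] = 2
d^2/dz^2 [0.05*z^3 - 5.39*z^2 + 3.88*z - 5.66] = 0.3*z - 10.78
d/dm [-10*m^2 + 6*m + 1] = 6 - 20*m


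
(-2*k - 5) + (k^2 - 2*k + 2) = k^2 - 4*k - 3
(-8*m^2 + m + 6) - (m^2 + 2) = -9*m^2 + m + 4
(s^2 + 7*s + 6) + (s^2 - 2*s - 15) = 2*s^2 + 5*s - 9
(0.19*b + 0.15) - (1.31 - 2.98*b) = 3.17*b - 1.16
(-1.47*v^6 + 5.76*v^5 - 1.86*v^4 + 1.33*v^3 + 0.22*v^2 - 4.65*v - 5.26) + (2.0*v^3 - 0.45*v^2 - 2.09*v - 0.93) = -1.47*v^6 + 5.76*v^5 - 1.86*v^4 + 3.33*v^3 - 0.23*v^2 - 6.74*v - 6.19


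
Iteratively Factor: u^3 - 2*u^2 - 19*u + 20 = (u + 4)*(u^2 - 6*u + 5) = (u - 5)*(u + 4)*(u - 1)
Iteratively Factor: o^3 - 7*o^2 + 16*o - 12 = (o - 2)*(o^2 - 5*o + 6) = (o - 2)^2*(o - 3)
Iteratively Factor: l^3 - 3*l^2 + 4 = (l - 2)*(l^2 - l - 2) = (l - 2)*(l + 1)*(l - 2)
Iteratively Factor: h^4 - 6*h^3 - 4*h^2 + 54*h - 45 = (h - 3)*(h^3 - 3*h^2 - 13*h + 15) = (h - 3)*(h + 3)*(h^2 - 6*h + 5) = (h - 3)*(h - 1)*(h + 3)*(h - 5)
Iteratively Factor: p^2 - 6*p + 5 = (p - 5)*(p - 1)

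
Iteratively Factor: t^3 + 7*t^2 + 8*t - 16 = (t - 1)*(t^2 + 8*t + 16) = (t - 1)*(t + 4)*(t + 4)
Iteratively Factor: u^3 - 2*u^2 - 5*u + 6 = (u + 2)*(u^2 - 4*u + 3) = (u - 1)*(u + 2)*(u - 3)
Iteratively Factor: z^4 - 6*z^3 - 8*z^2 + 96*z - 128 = (z + 4)*(z^3 - 10*z^2 + 32*z - 32) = (z - 4)*(z + 4)*(z^2 - 6*z + 8) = (z - 4)*(z - 2)*(z + 4)*(z - 4)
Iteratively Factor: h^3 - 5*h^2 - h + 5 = (h + 1)*(h^2 - 6*h + 5) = (h - 1)*(h + 1)*(h - 5)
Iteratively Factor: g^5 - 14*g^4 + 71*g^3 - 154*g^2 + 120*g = (g - 3)*(g^4 - 11*g^3 + 38*g^2 - 40*g) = g*(g - 3)*(g^3 - 11*g^2 + 38*g - 40) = g*(g - 5)*(g - 3)*(g^2 - 6*g + 8) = g*(g - 5)*(g - 3)*(g - 2)*(g - 4)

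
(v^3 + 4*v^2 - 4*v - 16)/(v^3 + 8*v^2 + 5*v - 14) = (v^2 + 2*v - 8)/(v^2 + 6*v - 7)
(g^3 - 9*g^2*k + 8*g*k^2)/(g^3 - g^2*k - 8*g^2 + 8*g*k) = (g - 8*k)/(g - 8)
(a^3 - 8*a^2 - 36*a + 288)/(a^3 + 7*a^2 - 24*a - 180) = (a^2 - 14*a + 48)/(a^2 + a - 30)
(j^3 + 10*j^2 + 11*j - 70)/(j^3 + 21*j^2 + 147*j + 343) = (j^2 + 3*j - 10)/(j^2 + 14*j + 49)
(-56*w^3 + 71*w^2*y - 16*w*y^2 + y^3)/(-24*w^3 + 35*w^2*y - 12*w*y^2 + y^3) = (-7*w + y)/(-3*w + y)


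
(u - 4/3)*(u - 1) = u^2 - 7*u/3 + 4/3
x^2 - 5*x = x*(x - 5)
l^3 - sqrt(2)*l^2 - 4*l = l*(l - 2*sqrt(2))*(l + sqrt(2))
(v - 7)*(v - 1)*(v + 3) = v^3 - 5*v^2 - 17*v + 21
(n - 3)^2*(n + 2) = n^3 - 4*n^2 - 3*n + 18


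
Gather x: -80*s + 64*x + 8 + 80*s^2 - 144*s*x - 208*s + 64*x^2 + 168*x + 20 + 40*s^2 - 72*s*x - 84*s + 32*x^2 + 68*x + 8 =120*s^2 - 372*s + 96*x^2 + x*(300 - 216*s) + 36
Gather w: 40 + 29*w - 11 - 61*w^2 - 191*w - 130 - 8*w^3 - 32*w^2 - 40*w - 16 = -8*w^3 - 93*w^2 - 202*w - 117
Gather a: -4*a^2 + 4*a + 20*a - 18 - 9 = -4*a^2 + 24*a - 27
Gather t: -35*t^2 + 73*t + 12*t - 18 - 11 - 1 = -35*t^2 + 85*t - 30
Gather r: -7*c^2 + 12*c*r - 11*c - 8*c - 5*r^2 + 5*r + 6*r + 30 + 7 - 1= -7*c^2 - 19*c - 5*r^2 + r*(12*c + 11) + 36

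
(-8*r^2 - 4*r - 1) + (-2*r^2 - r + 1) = -10*r^2 - 5*r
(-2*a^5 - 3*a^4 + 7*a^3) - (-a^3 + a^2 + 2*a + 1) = -2*a^5 - 3*a^4 + 8*a^3 - a^2 - 2*a - 1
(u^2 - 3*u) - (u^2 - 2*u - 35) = 35 - u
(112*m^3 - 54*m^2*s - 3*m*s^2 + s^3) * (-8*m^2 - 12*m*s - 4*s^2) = -896*m^5 - 912*m^4*s + 224*m^3*s^2 + 244*m^2*s^3 - 4*s^5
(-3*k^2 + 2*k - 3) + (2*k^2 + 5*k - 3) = -k^2 + 7*k - 6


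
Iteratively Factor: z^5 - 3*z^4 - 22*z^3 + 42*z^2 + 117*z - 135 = (z + 3)*(z^4 - 6*z^3 - 4*z^2 + 54*z - 45) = (z - 5)*(z + 3)*(z^3 - z^2 - 9*z + 9) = (z - 5)*(z + 3)^2*(z^2 - 4*z + 3) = (z - 5)*(z - 3)*(z + 3)^2*(z - 1)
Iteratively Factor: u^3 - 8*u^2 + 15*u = (u - 5)*(u^2 - 3*u) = (u - 5)*(u - 3)*(u)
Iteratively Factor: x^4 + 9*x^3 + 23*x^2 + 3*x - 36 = (x - 1)*(x^3 + 10*x^2 + 33*x + 36) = (x - 1)*(x + 3)*(x^2 + 7*x + 12) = (x - 1)*(x + 3)^2*(x + 4)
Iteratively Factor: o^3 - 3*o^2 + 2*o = (o)*(o^2 - 3*o + 2) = o*(o - 1)*(o - 2)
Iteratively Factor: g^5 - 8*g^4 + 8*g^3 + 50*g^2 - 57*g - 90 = (g + 2)*(g^4 - 10*g^3 + 28*g^2 - 6*g - 45) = (g - 3)*(g + 2)*(g^3 - 7*g^2 + 7*g + 15) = (g - 3)^2*(g + 2)*(g^2 - 4*g - 5) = (g - 3)^2*(g + 1)*(g + 2)*(g - 5)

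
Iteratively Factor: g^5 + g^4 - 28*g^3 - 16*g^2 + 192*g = (g - 3)*(g^4 + 4*g^3 - 16*g^2 - 64*g) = (g - 3)*(g + 4)*(g^3 - 16*g) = g*(g - 3)*(g + 4)*(g^2 - 16) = g*(g - 4)*(g - 3)*(g + 4)*(g + 4)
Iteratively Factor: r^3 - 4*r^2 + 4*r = (r)*(r^2 - 4*r + 4) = r*(r - 2)*(r - 2)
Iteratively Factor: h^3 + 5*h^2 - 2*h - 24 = (h + 3)*(h^2 + 2*h - 8) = (h - 2)*(h + 3)*(h + 4)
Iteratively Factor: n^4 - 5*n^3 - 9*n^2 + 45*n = (n - 5)*(n^3 - 9*n) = (n - 5)*(n - 3)*(n^2 + 3*n) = (n - 5)*(n - 3)*(n + 3)*(n)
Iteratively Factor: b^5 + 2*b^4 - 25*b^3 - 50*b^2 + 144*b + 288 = (b + 3)*(b^4 - b^3 - 22*b^2 + 16*b + 96) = (b - 3)*(b + 3)*(b^3 + 2*b^2 - 16*b - 32) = (b - 4)*(b - 3)*(b + 3)*(b^2 + 6*b + 8) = (b - 4)*(b - 3)*(b + 3)*(b + 4)*(b + 2)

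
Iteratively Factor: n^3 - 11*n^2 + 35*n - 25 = (n - 1)*(n^2 - 10*n + 25) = (n - 5)*(n - 1)*(n - 5)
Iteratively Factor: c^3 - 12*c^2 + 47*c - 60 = (c - 5)*(c^2 - 7*c + 12) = (c - 5)*(c - 4)*(c - 3)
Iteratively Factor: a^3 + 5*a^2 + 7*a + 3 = (a + 3)*(a^2 + 2*a + 1) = (a + 1)*(a + 3)*(a + 1)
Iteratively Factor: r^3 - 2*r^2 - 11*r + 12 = (r - 4)*(r^2 + 2*r - 3) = (r - 4)*(r - 1)*(r + 3)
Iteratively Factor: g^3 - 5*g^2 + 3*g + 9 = (g - 3)*(g^2 - 2*g - 3) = (g - 3)*(g + 1)*(g - 3)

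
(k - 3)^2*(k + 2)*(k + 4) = k^4 - 19*k^2 + 6*k + 72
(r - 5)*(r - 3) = r^2 - 8*r + 15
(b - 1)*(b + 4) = b^2 + 3*b - 4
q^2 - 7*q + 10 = (q - 5)*(q - 2)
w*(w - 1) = w^2 - w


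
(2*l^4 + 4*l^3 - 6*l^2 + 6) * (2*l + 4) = 4*l^5 + 16*l^4 + 4*l^3 - 24*l^2 + 12*l + 24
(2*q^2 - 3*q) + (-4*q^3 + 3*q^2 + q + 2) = -4*q^3 + 5*q^2 - 2*q + 2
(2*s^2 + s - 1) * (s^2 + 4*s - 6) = 2*s^4 + 9*s^3 - 9*s^2 - 10*s + 6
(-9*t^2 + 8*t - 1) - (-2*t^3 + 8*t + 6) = 2*t^3 - 9*t^2 - 7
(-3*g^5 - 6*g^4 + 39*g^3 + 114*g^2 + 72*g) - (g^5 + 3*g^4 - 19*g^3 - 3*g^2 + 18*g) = -4*g^5 - 9*g^4 + 58*g^3 + 117*g^2 + 54*g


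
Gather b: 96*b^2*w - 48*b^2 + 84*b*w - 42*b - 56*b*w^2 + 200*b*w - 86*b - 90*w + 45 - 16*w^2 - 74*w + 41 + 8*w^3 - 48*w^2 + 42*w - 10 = b^2*(96*w - 48) + b*(-56*w^2 + 284*w - 128) + 8*w^3 - 64*w^2 - 122*w + 76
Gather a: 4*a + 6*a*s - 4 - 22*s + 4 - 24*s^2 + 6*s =a*(6*s + 4) - 24*s^2 - 16*s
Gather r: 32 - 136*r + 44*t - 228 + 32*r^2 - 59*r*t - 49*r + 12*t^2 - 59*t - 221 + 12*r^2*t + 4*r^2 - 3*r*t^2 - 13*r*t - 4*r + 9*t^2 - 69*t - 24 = r^2*(12*t + 36) + r*(-3*t^2 - 72*t - 189) + 21*t^2 - 84*t - 441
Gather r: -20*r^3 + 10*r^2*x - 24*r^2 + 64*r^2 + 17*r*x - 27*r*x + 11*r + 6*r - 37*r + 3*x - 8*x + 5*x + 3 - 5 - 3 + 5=-20*r^3 + r^2*(10*x + 40) + r*(-10*x - 20)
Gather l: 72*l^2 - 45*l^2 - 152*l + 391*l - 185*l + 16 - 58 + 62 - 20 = 27*l^2 + 54*l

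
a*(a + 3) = a^2 + 3*a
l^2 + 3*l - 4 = (l - 1)*(l + 4)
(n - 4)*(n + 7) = n^2 + 3*n - 28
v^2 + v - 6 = (v - 2)*(v + 3)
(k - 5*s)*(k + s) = k^2 - 4*k*s - 5*s^2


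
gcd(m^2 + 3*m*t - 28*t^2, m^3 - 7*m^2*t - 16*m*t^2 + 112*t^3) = -m + 4*t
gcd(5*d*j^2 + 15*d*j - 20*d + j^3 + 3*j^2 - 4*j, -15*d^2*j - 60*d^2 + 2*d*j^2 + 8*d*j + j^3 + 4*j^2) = 5*d*j + 20*d + j^2 + 4*j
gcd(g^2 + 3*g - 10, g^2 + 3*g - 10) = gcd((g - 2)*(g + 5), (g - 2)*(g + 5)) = g^2 + 3*g - 10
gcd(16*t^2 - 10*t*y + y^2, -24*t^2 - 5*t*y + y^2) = -8*t + y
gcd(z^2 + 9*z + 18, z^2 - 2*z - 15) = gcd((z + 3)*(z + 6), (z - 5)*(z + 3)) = z + 3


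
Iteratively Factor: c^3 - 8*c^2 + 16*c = (c)*(c^2 - 8*c + 16) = c*(c - 4)*(c - 4)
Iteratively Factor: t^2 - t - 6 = (t + 2)*(t - 3)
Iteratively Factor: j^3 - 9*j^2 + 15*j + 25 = (j - 5)*(j^2 - 4*j - 5) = (j - 5)^2*(j + 1)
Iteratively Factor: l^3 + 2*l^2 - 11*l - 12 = (l - 3)*(l^2 + 5*l + 4) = (l - 3)*(l + 4)*(l + 1)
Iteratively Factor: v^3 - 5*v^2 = (v - 5)*(v^2) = v*(v - 5)*(v)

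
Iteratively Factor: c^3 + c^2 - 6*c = (c + 3)*(c^2 - 2*c) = (c - 2)*(c + 3)*(c)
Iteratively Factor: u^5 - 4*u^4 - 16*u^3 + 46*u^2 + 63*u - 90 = (u - 1)*(u^4 - 3*u^3 - 19*u^2 + 27*u + 90) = (u - 1)*(u + 3)*(u^3 - 6*u^2 - u + 30) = (u - 1)*(u + 2)*(u + 3)*(u^2 - 8*u + 15) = (u - 5)*(u - 1)*(u + 2)*(u + 3)*(u - 3)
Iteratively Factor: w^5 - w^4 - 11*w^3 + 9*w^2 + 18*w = (w - 2)*(w^4 + w^3 - 9*w^2 - 9*w) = (w - 2)*(w + 3)*(w^3 - 2*w^2 - 3*w) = (w - 3)*(w - 2)*(w + 3)*(w^2 + w) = (w - 3)*(w - 2)*(w + 1)*(w + 3)*(w)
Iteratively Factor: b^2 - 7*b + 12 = (b - 3)*(b - 4)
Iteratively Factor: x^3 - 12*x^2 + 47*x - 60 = (x - 4)*(x^2 - 8*x + 15) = (x - 4)*(x - 3)*(x - 5)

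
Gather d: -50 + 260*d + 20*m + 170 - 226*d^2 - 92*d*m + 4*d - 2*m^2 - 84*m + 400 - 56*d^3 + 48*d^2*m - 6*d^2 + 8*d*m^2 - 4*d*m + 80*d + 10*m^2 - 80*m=-56*d^3 + d^2*(48*m - 232) + d*(8*m^2 - 96*m + 344) + 8*m^2 - 144*m + 520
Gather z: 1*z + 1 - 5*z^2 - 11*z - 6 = -5*z^2 - 10*z - 5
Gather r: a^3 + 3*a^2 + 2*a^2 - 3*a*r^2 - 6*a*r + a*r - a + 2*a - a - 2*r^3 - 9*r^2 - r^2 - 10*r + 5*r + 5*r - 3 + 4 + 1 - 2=a^3 + 5*a^2 - 5*a*r - 2*r^3 + r^2*(-3*a - 10)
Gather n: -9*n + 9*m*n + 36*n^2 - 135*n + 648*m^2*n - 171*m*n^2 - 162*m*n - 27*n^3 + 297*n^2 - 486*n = -27*n^3 + n^2*(333 - 171*m) + n*(648*m^2 - 153*m - 630)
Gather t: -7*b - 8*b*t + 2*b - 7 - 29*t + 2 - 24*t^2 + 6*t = -5*b - 24*t^2 + t*(-8*b - 23) - 5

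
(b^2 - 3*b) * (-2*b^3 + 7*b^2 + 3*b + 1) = -2*b^5 + 13*b^4 - 18*b^3 - 8*b^2 - 3*b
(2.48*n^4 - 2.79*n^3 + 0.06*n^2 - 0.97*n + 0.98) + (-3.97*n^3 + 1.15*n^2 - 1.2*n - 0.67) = 2.48*n^4 - 6.76*n^3 + 1.21*n^2 - 2.17*n + 0.31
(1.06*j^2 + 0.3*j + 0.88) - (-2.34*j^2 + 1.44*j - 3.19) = 3.4*j^2 - 1.14*j + 4.07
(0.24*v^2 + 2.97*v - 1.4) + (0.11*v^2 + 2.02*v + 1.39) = 0.35*v^2 + 4.99*v - 0.01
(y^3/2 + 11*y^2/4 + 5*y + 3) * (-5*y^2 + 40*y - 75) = -5*y^5/2 + 25*y^4/4 + 95*y^3/2 - 85*y^2/4 - 255*y - 225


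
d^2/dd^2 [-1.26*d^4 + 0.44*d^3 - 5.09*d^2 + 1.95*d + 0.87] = -15.12*d^2 + 2.64*d - 10.18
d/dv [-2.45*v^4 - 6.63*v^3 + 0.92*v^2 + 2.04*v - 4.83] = -9.8*v^3 - 19.89*v^2 + 1.84*v + 2.04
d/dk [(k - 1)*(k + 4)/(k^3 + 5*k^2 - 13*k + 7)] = (-k^2 - 8*k - 31)/(k^4 + 12*k^3 + 22*k^2 - 84*k + 49)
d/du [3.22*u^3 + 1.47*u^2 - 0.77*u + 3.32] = 9.66*u^2 + 2.94*u - 0.77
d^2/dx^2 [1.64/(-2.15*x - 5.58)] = -15.1618/(2.15*x + 5.58)^3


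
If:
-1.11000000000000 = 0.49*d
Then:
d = -2.27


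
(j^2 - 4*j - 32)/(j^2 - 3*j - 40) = (j + 4)/(j + 5)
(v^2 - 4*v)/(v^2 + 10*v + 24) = v*(v - 4)/(v^2 + 10*v + 24)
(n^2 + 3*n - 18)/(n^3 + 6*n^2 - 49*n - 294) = (n - 3)/(n^2 - 49)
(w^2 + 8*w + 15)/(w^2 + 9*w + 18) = (w + 5)/(w + 6)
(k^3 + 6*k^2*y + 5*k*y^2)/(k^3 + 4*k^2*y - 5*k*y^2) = (-k - y)/(-k + y)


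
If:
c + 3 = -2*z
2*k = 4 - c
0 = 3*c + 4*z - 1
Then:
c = 7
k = -3/2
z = -5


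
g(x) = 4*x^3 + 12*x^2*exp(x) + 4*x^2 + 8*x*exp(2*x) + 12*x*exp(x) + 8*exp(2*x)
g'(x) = 12*x^2*exp(x) + 12*x^2 + 16*x*exp(2*x) + 36*x*exp(x) + 8*x + 24*exp(2*x) + 12*exp(x)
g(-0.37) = 0.82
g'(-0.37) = 7.53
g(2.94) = 14043.73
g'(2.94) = 29737.07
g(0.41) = 37.01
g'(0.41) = 118.05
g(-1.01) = -0.01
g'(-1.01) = 0.79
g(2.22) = 3037.09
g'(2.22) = 6513.57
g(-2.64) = -42.08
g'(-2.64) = 62.46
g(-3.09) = -76.33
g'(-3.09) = 90.50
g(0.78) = 108.44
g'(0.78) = 290.50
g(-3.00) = -68.45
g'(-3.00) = 84.54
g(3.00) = 15946.04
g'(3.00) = 33758.38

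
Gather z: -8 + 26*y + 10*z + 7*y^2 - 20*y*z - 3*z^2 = 7*y^2 + 26*y - 3*z^2 + z*(10 - 20*y) - 8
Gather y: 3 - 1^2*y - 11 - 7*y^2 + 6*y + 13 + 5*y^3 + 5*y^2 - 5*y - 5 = 5*y^3 - 2*y^2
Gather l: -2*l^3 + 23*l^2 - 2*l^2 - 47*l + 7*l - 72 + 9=-2*l^3 + 21*l^2 - 40*l - 63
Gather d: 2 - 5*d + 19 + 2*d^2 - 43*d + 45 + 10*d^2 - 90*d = 12*d^2 - 138*d + 66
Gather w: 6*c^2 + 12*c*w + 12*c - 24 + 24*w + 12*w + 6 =6*c^2 + 12*c + w*(12*c + 36) - 18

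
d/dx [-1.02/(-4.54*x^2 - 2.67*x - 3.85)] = (-9.2616*x - 2.7234)/(4.54*x^2 + 2.67*x + 3.85)^2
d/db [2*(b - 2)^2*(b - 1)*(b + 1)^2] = 2*b*(5*b^3 - 12*b^2 - 3*b + 14)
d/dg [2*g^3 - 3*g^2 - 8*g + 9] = 6*g^2 - 6*g - 8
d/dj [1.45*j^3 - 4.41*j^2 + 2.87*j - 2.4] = 4.35*j^2 - 8.82*j + 2.87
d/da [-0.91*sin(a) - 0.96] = -0.91*cos(a)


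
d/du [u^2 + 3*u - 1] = 2*u + 3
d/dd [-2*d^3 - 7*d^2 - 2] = 2*d*(-3*d - 7)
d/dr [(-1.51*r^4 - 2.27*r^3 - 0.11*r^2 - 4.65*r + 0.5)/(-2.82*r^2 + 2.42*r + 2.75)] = (8.5164*r^5 - 4.5612*r^4 - 27.5968*r^3 - 32.1067*r^2 + 2.215*r - 13.9975)/(7.9524*r^4 - 13.6488*r^3 - 9.6536*r^2 + 13.31*r + 7.5625)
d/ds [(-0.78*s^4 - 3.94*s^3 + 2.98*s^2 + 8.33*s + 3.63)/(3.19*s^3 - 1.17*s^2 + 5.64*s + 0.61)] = (-2.4882*s^6 + 1.8252*s^5 - 18.094*s^4 - 99.4918*s^3 - 15.396*s^2 + 12.1298*s - 15.3919)/(10.1761*s^6 - 7.4646*s^5 + 37.3521*s^4 - 9.3058*s^3 + 30.3822*s^2 + 6.8808*s + 0.3721)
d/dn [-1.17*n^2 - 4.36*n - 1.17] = -2.34*n - 4.36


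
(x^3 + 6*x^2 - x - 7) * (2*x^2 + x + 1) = 2*x^5 + 13*x^4 + 5*x^3 - 9*x^2 - 8*x - 7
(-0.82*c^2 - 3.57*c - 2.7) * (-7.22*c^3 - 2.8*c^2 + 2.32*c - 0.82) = 5.9204*c^5 + 28.0714*c^4 + 27.5876*c^3 - 0.0499999999999989*c^2 - 3.3366*c + 2.214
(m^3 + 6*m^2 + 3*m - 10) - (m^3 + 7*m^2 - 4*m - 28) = -m^2 + 7*m + 18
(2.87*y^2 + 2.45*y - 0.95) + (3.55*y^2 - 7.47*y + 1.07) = 6.42*y^2 - 5.02*y + 0.12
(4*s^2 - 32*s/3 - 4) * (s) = 4*s^3 - 32*s^2/3 - 4*s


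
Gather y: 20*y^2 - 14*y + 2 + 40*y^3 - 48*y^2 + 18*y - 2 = 40*y^3 - 28*y^2 + 4*y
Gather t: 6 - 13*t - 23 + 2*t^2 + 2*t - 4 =2*t^2 - 11*t - 21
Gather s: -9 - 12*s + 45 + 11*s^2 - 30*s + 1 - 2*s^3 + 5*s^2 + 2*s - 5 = -2*s^3 + 16*s^2 - 40*s + 32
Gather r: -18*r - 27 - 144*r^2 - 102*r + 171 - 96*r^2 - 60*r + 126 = -240*r^2 - 180*r + 270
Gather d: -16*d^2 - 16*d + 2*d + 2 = -16*d^2 - 14*d + 2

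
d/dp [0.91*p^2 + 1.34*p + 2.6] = 1.82*p + 1.34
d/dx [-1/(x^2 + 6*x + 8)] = 2*(x + 3)/(x^2 + 6*x + 8)^2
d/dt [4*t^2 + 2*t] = 8*t + 2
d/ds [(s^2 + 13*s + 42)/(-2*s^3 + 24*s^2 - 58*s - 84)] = (s^4 + 26*s^3 - 59*s^2 - 1092*s + 672)/(2*(s^6 - 24*s^5 + 202*s^4 - 612*s^3 - 167*s^2 + 2436*s + 1764))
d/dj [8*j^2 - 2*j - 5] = 16*j - 2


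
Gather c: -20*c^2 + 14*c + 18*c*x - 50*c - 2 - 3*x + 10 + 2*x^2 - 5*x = -20*c^2 + c*(18*x - 36) + 2*x^2 - 8*x + 8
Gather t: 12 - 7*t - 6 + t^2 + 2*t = t^2 - 5*t + 6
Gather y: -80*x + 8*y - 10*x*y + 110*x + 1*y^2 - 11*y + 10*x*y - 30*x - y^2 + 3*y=0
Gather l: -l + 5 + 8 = 13 - l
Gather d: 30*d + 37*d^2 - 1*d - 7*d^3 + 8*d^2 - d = -7*d^3 + 45*d^2 + 28*d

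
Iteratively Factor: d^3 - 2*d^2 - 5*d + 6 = (d - 1)*(d^2 - d - 6) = (d - 3)*(d - 1)*(d + 2)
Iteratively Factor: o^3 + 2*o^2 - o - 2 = (o - 1)*(o^2 + 3*o + 2) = (o - 1)*(o + 1)*(o + 2)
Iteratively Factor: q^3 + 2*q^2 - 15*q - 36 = (q + 3)*(q^2 - q - 12) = (q - 4)*(q + 3)*(q + 3)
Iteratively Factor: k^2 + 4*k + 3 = (k + 1)*(k + 3)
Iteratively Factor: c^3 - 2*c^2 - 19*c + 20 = (c + 4)*(c^2 - 6*c + 5) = (c - 5)*(c + 4)*(c - 1)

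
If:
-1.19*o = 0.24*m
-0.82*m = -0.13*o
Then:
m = 0.00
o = 0.00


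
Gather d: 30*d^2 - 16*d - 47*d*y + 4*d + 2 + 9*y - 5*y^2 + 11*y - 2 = 30*d^2 + d*(-47*y - 12) - 5*y^2 + 20*y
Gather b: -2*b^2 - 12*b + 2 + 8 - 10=-2*b^2 - 12*b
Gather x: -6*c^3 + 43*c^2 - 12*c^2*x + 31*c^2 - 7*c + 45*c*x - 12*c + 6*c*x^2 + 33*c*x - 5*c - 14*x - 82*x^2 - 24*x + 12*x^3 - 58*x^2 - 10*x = -6*c^3 + 74*c^2 - 24*c + 12*x^3 + x^2*(6*c - 140) + x*(-12*c^2 + 78*c - 48)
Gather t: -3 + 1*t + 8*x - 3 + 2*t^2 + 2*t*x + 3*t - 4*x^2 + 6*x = 2*t^2 + t*(2*x + 4) - 4*x^2 + 14*x - 6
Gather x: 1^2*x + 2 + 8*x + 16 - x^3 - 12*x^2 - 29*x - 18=-x^3 - 12*x^2 - 20*x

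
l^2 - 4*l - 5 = (l - 5)*(l + 1)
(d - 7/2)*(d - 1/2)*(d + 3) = d^3 - d^2 - 41*d/4 + 21/4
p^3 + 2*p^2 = p^2*(p + 2)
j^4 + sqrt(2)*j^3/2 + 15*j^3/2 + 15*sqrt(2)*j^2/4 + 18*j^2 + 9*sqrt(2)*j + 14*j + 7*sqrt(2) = (j + 2)^2*(j + 7/2)*(j + sqrt(2)/2)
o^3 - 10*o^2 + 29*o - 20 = (o - 5)*(o - 4)*(o - 1)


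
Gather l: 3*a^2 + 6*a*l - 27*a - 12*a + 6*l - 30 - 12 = 3*a^2 - 39*a + l*(6*a + 6) - 42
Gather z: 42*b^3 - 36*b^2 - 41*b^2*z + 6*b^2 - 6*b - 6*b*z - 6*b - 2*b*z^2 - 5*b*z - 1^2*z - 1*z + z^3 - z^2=42*b^3 - 30*b^2 - 12*b + z^3 + z^2*(-2*b - 1) + z*(-41*b^2 - 11*b - 2)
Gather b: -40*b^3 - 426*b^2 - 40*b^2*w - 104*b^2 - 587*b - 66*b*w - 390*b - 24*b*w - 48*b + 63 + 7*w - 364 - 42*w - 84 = -40*b^3 + b^2*(-40*w - 530) + b*(-90*w - 1025) - 35*w - 385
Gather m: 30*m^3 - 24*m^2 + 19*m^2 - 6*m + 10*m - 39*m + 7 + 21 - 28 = 30*m^3 - 5*m^2 - 35*m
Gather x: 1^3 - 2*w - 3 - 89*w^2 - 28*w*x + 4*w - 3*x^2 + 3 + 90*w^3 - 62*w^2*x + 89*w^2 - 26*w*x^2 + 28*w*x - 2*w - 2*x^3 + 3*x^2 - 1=90*w^3 - 62*w^2*x - 26*w*x^2 - 2*x^3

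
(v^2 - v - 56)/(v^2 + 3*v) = (v^2 - v - 56)/(v*(v + 3))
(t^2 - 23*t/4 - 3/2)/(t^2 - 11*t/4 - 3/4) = (t - 6)/(t - 3)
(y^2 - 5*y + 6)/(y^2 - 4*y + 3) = (y - 2)/(y - 1)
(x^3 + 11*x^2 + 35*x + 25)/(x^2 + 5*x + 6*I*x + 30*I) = (x^2 + 6*x + 5)/(x + 6*I)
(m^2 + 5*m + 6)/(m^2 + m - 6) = (m + 2)/(m - 2)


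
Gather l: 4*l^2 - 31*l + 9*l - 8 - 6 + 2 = 4*l^2 - 22*l - 12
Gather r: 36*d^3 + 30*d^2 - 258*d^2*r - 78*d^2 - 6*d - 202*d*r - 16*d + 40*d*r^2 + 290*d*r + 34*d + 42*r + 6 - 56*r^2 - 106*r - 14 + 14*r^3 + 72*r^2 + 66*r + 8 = 36*d^3 - 48*d^2 + 12*d + 14*r^3 + r^2*(40*d + 16) + r*(-258*d^2 + 88*d + 2)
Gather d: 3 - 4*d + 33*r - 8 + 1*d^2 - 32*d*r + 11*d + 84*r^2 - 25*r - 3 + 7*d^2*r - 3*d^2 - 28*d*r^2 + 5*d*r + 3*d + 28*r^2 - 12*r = d^2*(7*r - 2) + d*(-28*r^2 - 27*r + 10) + 112*r^2 - 4*r - 8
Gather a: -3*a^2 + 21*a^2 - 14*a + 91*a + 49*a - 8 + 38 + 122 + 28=18*a^2 + 126*a + 180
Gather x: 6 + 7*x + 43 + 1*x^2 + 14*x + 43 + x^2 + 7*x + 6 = 2*x^2 + 28*x + 98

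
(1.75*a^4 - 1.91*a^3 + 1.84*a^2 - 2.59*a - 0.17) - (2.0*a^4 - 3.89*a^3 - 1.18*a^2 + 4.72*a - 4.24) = -0.25*a^4 + 1.98*a^3 + 3.02*a^2 - 7.31*a + 4.07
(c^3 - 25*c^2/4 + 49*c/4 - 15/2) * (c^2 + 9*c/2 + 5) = c^5 - 7*c^4/4 - 87*c^3/8 + 131*c^2/8 + 55*c/2 - 75/2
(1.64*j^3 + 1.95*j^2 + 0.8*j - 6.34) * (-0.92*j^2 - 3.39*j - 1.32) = -1.5088*j^5 - 7.3536*j^4 - 9.5113*j^3 + 0.5468*j^2 + 20.4366*j + 8.3688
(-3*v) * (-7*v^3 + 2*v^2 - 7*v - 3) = 21*v^4 - 6*v^3 + 21*v^2 + 9*v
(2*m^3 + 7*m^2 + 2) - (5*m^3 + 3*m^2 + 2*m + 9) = -3*m^3 + 4*m^2 - 2*m - 7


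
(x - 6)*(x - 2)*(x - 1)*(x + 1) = x^4 - 8*x^3 + 11*x^2 + 8*x - 12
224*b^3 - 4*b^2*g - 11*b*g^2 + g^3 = (-8*b + g)*(-7*b + g)*(4*b + g)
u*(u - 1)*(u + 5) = u^3 + 4*u^2 - 5*u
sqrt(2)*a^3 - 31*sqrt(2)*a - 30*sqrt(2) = (a - 6)*(a + 5)*(sqrt(2)*a + sqrt(2))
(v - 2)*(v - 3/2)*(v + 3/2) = v^3 - 2*v^2 - 9*v/4 + 9/2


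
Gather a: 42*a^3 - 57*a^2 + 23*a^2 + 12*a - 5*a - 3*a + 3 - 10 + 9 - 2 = 42*a^3 - 34*a^2 + 4*a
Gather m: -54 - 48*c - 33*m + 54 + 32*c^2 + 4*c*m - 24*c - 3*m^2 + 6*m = 32*c^2 - 72*c - 3*m^2 + m*(4*c - 27)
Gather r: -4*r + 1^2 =1 - 4*r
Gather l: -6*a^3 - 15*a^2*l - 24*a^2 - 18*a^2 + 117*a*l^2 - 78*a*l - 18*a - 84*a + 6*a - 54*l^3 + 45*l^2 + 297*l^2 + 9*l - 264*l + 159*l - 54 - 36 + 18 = -6*a^3 - 42*a^2 - 96*a - 54*l^3 + l^2*(117*a + 342) + l*(-15*a^2 - 78*a - 96) - 72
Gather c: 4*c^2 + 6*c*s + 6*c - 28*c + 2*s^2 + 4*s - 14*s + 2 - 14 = 4*c^2 + c*(6*s - 22) + 2*s^2 - 10*s - 12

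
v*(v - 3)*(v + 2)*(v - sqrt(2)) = v^4 - sqrt(2)*v^3 - v^3 - 6*v^2 + sqrt(2)*v^2 + 6*sqrt(2)*v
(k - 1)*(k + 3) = k^2 + 2*k - 3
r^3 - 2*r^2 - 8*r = r*(r - 4)*(r + 2)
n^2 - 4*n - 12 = (n - 6)*(n + 2)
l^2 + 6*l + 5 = (l + 1)*(l + 5)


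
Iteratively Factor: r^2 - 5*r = (r)*(r - 5)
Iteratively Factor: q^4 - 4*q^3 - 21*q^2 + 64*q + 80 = (q - 5)*(q^3 + q^2 - 16*q - 16) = (q - 5)*(q - 4)*(q^2 + 5*q + 4) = (q - 5)*(q - 4)*(q + 4)*(q + 1)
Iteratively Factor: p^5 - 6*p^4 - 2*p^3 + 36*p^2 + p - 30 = (p + 1)*(p^4 - 7*p^3 + 5*p^2 + 31*p - 30) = (p + 1)*(p + 2)*(p^3 - 9*p^2 + 23*p - 15) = (p - 3)*(p + 1)*(p + 2)*(p^2 - 6*p + 5) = (p - 3)*(p - 1)*(p + 1)*(p + 2)*(p - 5)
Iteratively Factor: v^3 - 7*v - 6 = (v + 2)*(v^2 - 2*v - 3) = (v - 3)*(v + 2)*(v + 1)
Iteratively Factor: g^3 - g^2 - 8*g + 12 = (g - 2)*(g^2 + g - 6) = (g - 2)*(g + 3)*(g - 2)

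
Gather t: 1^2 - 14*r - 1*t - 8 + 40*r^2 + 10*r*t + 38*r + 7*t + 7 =40*r^2 + 24*r + t*(10*r + 6)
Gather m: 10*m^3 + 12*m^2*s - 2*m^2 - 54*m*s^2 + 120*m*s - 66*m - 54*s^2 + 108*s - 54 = 10*m^3 + m^2*(12*s - 2) + m*(-54*s^2 + 120*s - 66) - 54*s^2 + 108*s - 54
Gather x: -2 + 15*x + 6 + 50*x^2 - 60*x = 50*x^2 - 45*x + 4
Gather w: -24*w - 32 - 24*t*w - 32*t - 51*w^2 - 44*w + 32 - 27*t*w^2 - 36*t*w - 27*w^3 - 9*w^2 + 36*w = -32*t - 27*w^3 + w^2*(-27*t - 60) + w*(-60*t - 32)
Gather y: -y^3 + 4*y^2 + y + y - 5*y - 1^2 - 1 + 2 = -y^3 + 4*y^2 - 3*y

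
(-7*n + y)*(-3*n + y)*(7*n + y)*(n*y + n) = 147*n^4*y + 147*n^4 - 49*n^3*y^2 - 49*n^3*y - 3*n^2*y^3 - 3*n^2*y^2 + n*y^4 + n*y^3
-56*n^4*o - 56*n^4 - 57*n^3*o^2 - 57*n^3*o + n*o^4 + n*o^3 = (-8*n + o)*(n + o)*(7*n + o)*(n*o + n)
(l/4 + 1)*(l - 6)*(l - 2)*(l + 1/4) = l^4/4 - 15*l^3/16 - 21*l^2/4 + 43*l/4 + 3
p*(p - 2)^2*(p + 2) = p^4 - 2*p^3 - 4*p^2 + 8*p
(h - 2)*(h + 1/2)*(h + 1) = h^3 - h^2/2 - 5*h/2 - 1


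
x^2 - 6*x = x*(x - 6)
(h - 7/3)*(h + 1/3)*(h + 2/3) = h^3 - 4*h^2/3 - 19*h/9 - 14/27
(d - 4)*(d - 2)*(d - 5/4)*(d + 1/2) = d^4 - 27*d^3/4 + 95*d^2/8 - 9*d/4 - 5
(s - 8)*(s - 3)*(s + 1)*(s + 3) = s^4 - 7*s^3 - 17*s^2 + 63*s + 72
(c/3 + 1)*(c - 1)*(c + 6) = c^3/3 + 8*c^2/3 + 3*c - 6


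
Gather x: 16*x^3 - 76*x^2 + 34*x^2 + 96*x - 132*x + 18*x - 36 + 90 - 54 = 16*x^3 - 42*x^2 - 18*x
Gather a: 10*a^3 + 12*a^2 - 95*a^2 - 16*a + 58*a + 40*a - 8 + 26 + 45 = 10*a^3 - 83*a^2 + 82*a + 63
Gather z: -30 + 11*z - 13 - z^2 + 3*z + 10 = -z^2 + 14*z - 33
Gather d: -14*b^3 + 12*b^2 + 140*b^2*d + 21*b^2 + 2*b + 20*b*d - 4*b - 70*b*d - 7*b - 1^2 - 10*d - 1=-14*b^3 + 33*b^2 - 9*b + d*(140*b^2 - 50*b - 10) - 2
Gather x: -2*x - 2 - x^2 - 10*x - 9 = -x^2 - 12*x - 11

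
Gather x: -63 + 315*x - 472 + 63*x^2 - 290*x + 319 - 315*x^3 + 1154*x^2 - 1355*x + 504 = -315*x^3 + 1217*x^2 - 1330*x + 288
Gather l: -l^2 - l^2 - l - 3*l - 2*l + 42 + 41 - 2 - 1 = -2*l^2 - 6*l + 80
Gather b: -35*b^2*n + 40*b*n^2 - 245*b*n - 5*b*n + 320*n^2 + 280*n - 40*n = -35*b^2*n + b*(40*n^2 - 250*n) + 320*n^2 + 240*n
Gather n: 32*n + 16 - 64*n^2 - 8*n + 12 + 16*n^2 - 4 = -48*n^2 + 24*n + 24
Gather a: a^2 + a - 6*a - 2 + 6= a^2 - 5*a + 4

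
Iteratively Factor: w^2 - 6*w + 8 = (w - 2)*(w - 4)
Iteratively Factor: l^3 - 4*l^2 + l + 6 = (l - 2)*(l^2 - 2*l - 3) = (l - 3)*(l - 2)*(l + 1)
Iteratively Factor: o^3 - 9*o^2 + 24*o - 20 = (o - 5)*(o^2 - 4*o + 4) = (o - 5)*(o - 2)*(o - 2)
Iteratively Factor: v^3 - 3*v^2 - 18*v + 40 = (v + 4)*(v^2 - 7*v + 10) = (v - 2)*(v + 4)*(v - 5)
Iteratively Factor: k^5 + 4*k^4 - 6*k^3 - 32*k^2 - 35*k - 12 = (k + 1)*(k^4 + 3*k^3 - 9*k^2 - 23*k - 12) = (k + 1)^2*(k^3 + 2*k^2 - 11*k - 12) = (k + 1)^2*(k + 4)*(k^2 - 2*k - 3) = (k - 3)*(k + 1)^2*(k + 4)*(k + 1)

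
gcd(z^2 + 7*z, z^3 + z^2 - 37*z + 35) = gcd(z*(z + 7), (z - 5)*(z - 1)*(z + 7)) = z + 7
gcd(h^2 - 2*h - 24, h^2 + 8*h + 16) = h + 4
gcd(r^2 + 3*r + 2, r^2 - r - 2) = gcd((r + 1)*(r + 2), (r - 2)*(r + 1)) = r + 1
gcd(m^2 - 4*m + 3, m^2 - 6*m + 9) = m - 3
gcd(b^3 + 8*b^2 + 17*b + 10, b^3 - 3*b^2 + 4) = b + 1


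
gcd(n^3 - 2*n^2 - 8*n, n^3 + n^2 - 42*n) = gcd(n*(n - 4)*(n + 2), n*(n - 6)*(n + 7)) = n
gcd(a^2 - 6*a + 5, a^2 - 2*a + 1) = a - 1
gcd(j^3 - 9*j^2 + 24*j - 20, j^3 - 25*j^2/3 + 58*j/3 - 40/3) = j^2 - 7*j + 10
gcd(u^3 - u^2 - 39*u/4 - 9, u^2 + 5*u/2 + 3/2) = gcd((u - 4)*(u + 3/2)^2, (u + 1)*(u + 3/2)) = u + 3/2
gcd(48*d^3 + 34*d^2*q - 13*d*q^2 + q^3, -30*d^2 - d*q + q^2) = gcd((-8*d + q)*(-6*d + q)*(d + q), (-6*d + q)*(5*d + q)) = -6*d + q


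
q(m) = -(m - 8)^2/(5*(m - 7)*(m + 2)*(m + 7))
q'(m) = (m - 8)^2/(5*(m - 7)*(m + 2)*(m + 7)^2) + (m - 8)^2/(5*(m - 7)*(m + 2)^2*(m + 7)) + (m - 8)^2/(5*(m - 7)^2*(m + 2)*(m + 7)) - (2*m - 16)/(5*(m - 7)*(m + 2)*(m + 7))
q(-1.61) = 1.02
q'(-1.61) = -2.90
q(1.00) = 0.07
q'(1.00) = -0.04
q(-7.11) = 5.76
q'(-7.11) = 53.11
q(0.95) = 0.07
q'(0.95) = -0.04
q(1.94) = 0.04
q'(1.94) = -0.02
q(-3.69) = -0.46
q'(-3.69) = -0.10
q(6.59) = 0.01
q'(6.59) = 0.01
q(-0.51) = 0.20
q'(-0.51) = -0.18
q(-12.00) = 0.08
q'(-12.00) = 0.02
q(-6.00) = -0.75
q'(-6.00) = 0.62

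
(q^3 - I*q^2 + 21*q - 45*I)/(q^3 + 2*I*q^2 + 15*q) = (q - 3*I)/q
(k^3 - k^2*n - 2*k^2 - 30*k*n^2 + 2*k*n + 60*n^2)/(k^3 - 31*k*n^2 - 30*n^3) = (k - 2)/(k + n)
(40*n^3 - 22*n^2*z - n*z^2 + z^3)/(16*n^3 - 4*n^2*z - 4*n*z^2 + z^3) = (5*n + z)/(2*n + z)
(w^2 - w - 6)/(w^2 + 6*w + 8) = (w - 3)/(w + 4)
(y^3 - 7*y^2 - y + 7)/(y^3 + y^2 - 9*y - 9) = (y^2 - 8*y + 7)/(y^2 - 9)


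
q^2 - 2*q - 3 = (q - 3)*(q + 1)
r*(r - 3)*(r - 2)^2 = r^4 - 7*r^3 + 16*r^2 - 12*r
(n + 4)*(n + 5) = n^2 + 9*n + 20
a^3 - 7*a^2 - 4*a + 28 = (a - 7)*(a - 2)*(a + 2)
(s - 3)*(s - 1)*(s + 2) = s^3 - 2*s^2 - 5*s + 6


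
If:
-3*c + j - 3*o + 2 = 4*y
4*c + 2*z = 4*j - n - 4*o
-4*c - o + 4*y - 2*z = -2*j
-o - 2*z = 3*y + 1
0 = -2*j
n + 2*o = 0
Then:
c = -6/11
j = 0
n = -40/11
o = 20/11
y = -5/11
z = -8/11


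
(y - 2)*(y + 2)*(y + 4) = y^3 + 4*y^2 - 4*y - 16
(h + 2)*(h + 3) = h^2 + 5*h + 6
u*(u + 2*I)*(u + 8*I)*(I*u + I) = I*u^4 - 10*u^3 + I*u^3 - 10*u^2 - 16*I*u^2 - 16*I*u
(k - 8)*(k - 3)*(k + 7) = k^3 - 4*k^2 - 53*k + 168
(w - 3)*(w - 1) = w^2 - 4*w + 3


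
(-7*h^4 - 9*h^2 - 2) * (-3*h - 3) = 21*h^5 + 21*h^4 + 27*h^3 + 27*h^2 + 6*h + 6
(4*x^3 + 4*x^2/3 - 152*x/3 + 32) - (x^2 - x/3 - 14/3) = 4*x^3 + x^2/3 - 151*x/3 + 110/3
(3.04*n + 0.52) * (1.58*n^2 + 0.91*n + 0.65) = 4.8032*n^3 + 3.588*n^2 + 2.4492*n + 0.338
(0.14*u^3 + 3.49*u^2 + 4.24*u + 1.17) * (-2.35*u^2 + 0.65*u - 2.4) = -0.329*u^5 - 8.1105*u^4 - 8.0315*u^3 - 8.3695*u^2 - 9.4155*u - 2.808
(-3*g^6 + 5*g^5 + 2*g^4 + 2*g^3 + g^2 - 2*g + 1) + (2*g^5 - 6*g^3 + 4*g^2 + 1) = -3*g^6 + 7*g^5 + 2*g^4 - 4*g^3 + 5*g^2 - 2*g + 2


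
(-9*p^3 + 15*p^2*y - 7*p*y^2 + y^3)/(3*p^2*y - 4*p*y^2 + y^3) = (-3*p + y)/y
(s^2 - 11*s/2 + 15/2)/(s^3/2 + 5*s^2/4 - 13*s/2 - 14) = 2*(2*s^2 - 11*s + 15)/(2*s^3 + 5*s^2 - 26*s - 56)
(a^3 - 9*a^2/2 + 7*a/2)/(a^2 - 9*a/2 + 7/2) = a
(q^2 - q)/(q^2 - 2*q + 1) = q/(q - 1)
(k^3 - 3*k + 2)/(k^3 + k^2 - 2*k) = (k - 1)/k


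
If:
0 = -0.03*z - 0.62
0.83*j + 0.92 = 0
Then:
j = -1.11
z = -20.67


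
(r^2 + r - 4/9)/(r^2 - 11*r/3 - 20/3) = (r - 1/3)/(r - 5)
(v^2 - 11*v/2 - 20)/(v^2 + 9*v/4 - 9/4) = 2*(2*v^2 - 11*v - 40)/(4*v^2 + 9*v - 9)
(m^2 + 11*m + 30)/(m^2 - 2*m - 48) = (m + 5)/(m - 8)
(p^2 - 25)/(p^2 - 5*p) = (p + 5)/p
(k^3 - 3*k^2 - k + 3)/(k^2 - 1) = k - 3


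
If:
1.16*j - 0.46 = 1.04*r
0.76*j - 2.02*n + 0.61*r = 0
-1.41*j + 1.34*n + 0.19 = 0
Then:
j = 0.02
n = -0.12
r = -0.42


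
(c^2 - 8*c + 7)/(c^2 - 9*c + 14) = (c - 1)/(c - 2)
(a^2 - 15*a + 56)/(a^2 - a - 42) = (a - 8)/(a + 6)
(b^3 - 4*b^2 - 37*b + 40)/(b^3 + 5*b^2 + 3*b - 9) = (b^2 - 3*b - 40)/(b^2 + 6*b + 9)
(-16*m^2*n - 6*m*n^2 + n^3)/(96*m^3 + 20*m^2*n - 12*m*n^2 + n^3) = -n/(6*m - n)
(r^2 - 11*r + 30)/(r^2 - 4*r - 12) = (r - 5)/(r + 2)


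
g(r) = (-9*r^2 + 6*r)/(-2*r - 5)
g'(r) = (6 - 18*r)/(-2*r - 5) + 2*(-9*r^2 + 6*r)/(-2*r - 5)^2 = 6*(3*r^2 + 15*r - 5)/(4*r^2 + 20*r + 25)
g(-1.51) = 14.94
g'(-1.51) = -31.85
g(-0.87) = 3.69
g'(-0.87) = -8.91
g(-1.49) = 14.32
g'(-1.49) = -30.42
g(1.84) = 2.24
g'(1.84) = 2.61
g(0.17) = -0.14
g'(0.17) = -0.50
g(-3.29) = -74.15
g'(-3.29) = -52.58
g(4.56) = 11.32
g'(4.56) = 3.79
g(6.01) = 16.98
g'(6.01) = 4.01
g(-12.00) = -72.00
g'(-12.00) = 4.11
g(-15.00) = -84.60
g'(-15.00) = 4.27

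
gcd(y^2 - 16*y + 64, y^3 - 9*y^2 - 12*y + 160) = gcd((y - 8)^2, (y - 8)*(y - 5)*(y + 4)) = y - 8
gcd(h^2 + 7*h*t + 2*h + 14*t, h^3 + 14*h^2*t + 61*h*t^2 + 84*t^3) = h + 7*t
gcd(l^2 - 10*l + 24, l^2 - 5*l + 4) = l - 4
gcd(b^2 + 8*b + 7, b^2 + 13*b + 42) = b + 7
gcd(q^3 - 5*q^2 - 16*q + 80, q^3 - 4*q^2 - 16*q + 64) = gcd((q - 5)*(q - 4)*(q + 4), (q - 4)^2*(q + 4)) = q^2 - 16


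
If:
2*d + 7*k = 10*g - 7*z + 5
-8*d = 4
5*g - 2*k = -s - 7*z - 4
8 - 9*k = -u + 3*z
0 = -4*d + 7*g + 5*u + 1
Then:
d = -1/2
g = 210*z/499 - 11/499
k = 412/499 - 199*z/499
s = -4941*z/499 - 1117/499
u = -294*z/499 - 284/499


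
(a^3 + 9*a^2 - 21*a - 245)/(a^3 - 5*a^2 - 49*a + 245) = (a + 7)/(a - 7)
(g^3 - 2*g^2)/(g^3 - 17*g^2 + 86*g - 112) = g^2/(g^2 - 15*g + 56)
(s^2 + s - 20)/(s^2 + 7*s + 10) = (s - 4)/(s + 2)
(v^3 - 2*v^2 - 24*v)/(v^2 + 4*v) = v - 6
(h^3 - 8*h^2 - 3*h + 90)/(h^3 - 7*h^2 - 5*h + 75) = (h - 6)/(h - 5)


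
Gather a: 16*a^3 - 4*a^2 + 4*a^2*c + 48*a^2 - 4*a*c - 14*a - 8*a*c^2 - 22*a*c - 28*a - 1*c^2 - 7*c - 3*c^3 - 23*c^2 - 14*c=16*a^3 + a^2*(4*c + 44) + a*(-8*c^2 - 26*c - 42) - 3*c^3 - 24*c^2 - 21*c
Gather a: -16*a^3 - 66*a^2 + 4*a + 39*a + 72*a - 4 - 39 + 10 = -16*a^3 - 66*a^2 + 115*a - 33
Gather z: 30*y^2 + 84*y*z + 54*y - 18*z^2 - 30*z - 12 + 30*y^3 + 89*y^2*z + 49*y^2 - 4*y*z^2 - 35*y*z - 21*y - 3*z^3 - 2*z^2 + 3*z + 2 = 30*y^3 + 79*y^2 + 33*y - 3*z^3 + z^2*(-4*y - 20) + z*(89*y^2 + 49*y - 27) - 10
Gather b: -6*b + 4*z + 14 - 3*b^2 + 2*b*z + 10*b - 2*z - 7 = -3*b^2 + b*(2*z + 4) + 2*z + 7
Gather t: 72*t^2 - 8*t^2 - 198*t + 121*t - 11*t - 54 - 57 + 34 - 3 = 64*t^2 - 88*t - 80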